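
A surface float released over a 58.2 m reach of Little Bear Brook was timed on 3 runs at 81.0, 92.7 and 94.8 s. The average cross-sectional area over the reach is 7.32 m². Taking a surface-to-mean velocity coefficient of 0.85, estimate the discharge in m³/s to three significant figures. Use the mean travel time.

4.05 m³/s

t̄ = (81.0 + 92.7 + 94.8) / 3 = 89.5 s
v_surface = L / t̄ = 58.2 / 89.5 = 0.6503 m/s
v_mean = 0.85 × 0.6503 = 0.5527 m/s
Q = A × v_mean = 7.32 × 0.5527 = 4.046 m³/s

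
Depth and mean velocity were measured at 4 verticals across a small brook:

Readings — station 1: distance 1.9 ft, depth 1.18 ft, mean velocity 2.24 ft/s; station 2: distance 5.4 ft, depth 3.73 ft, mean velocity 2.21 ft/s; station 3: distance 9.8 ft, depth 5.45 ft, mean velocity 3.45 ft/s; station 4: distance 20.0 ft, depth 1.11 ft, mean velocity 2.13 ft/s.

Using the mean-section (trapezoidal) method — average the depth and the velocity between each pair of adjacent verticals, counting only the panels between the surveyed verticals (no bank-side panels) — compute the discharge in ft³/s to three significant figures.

Panel 1-2: Δb = 3.5 ft, d̄ = (1.18+3.73)/2 = 2.455, v̄ = (2.24+2.21)/2 = 2.225 → q = 3.5×2.455×2.225 = 19.12 ft³/s
Panel 2-3: Δb = 4.4 ft, d̄ = (3.73+5.45)/2 = 4.59, v̄ = (2.21+3.45)/2 = 2.83 → q = 4.4×4.59×2.83 = 57.15 ft³/s
Panel 3-4: Δb = 10.2 ft, d̄ = (5.45+1.11)/2 = 3.28, v̄ = (3.45+2.13)/2 = 2.79 → q = 10.2×3.28×2.79 = 93.34 ft³/s
Q = Σ q = 169.6 ft³/s

170 ft³/s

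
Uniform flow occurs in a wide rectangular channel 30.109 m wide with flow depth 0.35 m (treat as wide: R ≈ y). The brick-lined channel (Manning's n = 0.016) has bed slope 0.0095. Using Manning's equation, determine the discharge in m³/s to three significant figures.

A = b·y = 30.109 × 0.35 = 10.54 m²
Wide channel: R ≈ y = 0.35 m
Q = (1/n)·A·R^(2/3)·S^(1/2) = (1/0.016) × 10.54 × 0.3500^(2/3) × 0.0095^(1/2) = 31.88 m³/s

31.9 m³/s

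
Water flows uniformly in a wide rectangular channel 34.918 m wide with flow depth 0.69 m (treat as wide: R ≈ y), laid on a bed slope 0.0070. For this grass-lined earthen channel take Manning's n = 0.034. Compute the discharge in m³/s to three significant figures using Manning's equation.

46.3 m³/s

A = b·y = 34.918 × 0.69 = 24.09 m²
Wide channel: R ≈ y = 0.69 m
Q = (1/n)·A·R^(2/3)·S^(1/2) = (1/0.034) × 24.09 × 0.6900^(2/3) × 0.0070^(1/2) = 46.30 m³/s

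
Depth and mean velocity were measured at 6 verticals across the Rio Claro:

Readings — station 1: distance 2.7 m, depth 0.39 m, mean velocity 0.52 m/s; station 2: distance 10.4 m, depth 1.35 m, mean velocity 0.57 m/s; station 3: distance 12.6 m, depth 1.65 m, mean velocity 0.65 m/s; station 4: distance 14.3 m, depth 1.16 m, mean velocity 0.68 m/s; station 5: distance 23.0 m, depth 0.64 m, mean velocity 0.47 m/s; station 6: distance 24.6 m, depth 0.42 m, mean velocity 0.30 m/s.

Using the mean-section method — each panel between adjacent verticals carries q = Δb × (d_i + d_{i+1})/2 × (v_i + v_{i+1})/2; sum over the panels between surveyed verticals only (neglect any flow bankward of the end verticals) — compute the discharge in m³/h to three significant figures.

43500 m³/h

Panel 1-2: Δb = 7.7 m, d̄ = (0.39+1.35)/2 = 0.87, v̄ = (0.52+0.57)/2 = 0.545 → q = 7.7×0.87×0.545 = 3.651 m³/s
Panel 2-3: Δb = 2.2 m, d̄ = (1.35+1.65)/2 = 1.5, v̄ = (0.57+0.65)/2 = 0.61 → q = 2.2×1.5×0.61 = 2.013 m³/s
Panel 3-4: Δb = 1.7 m, d̄ = (1.65+1.16)/2 = 1.405, v̄ = (0.65+0.68)/2 = 0.665 → q = 1.7×1.405×0.665 = 1.588 m³/s
Panel 4-5: Δb = 8.7 m, d̄ = (1.16+0.64)/2 = 0.9, v̄ = (0.68+0.47)/2 = 0.575 → q = 8.7×0.9×0.575 = 4.502 m³/s
Panel 5-6: Δb = 1.6 m, d̄ = (0.64+0.42)/2 = 0.53, v̄ = (0.47+0.30)/2 = 0.385 → q = 1.6×0.53×0.385 = 0.3265 m³/s
Q = Σ q = 12.08 m³/s
= 12.08 × 3600 = 43490 m³/h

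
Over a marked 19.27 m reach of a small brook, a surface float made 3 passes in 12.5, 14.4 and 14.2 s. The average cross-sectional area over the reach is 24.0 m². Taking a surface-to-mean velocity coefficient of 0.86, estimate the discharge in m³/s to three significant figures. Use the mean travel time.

t̄ = (12.5 + 14.4 + 14.2) / 3 = 13.7 s
v_surface = L / t̄ = 19.27 / 13.7 = 1.407 m/s
v_mean = 0.86 × 1.407 = 1.210 m/s
Q = A × v_mean = 24.0 × 1.210 = 29.03 m³/s

29.0 m³/s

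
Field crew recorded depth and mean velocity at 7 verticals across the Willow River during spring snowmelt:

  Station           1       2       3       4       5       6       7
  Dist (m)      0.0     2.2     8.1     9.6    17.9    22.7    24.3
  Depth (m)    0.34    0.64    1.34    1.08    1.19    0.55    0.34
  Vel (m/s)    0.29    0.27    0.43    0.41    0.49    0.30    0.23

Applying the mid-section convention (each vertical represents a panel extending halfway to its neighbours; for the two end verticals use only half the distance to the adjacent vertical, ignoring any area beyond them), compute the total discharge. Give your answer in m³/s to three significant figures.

w_1 = (2.2 − 0.0)/2 = 1.1 m; q_1 = 0.29 × 0.34 × 1.1 = 0.1085 m³/s
w_2 = (8.1 − 0.0)/2 = 4.05 m; q_2 = 0.27 × 0.64 × 4.05 = 0.6998 m³/s
w_3 = (9.6 − 2.2)/2 = 3.7 m; q_3 = 0.43 × 1.34 × 3.7 = 2.132 m³/s
w_4 = (17.9 − 8.1)/2 = 4.9 m; q_4 = 0.41 × 1.08 × 4.9 = 2.170 m³/s
w_5 = (22.7 − 9.6)/2 = 6.55 m; q_5 = 0.49 × 1.19 × 6.55 = 3.819 m³/s
w_6 = (24.3 − 17.9)/2 = 3.2 m; q_6 = 0.30 × 0.55 × 3.2 = 0.5280 m³/s
w_7 = (24.3 − 22.7)/2 = 0.8 m; q_7 = 0.23 × 0.34 × 0.8 = 0.06256 m³/s
Q = Σ qᵢ = 9.520 m³/s

9.52 m³/s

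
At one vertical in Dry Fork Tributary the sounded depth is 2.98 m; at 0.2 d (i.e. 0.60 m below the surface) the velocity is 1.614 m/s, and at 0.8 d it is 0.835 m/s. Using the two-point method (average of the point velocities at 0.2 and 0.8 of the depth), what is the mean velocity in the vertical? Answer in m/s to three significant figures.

1.22 m/s

v̄ = (1.614 + 0.835) / 2 = 1.225 m/s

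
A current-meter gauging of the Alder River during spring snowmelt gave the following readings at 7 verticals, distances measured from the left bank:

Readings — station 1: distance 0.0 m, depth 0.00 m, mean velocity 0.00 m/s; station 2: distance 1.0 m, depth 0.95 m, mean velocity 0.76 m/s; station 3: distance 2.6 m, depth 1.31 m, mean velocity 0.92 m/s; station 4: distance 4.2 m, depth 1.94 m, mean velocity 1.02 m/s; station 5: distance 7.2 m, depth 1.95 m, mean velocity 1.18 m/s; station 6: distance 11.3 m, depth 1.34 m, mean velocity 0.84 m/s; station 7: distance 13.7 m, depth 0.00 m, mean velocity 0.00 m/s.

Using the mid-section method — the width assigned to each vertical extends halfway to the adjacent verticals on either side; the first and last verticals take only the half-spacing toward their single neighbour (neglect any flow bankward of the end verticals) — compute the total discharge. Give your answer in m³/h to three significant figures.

w_2 = (2.6 − 0.0)/2 = 1.3 m; q_2 = 0.76 × 0.95 × 1.3 = 0.9386 m³/s
w_3 = (4.2 − 1.0)/2 = 1.6 m; q_3 = 0.92 × 1.31 × 1.6 = 1.928 m³/s
w_4 = (7.2 − 2.6)/2 = 2.3 m; q_4 = 1.02 × 1.94 × 2.3 = 4.551 m³/s
w_5 = (11.3 − 4.2)/2 = 3.55 m; q_5 = 1.18 × 1.95 × 3.55 = 8.169 m³/s
w_6 = (13.7 − 7.2)/2 = 3.25 m; q_6 = 0.84 × 1.34 × 3.25 = 3.658 m³/s
Stations 1, 7 contribute zero (depth or velocity is 0).
Q = Σ qᵢ = 19.24 m³/s
= 19.24 × 3600 = 69280 m³/h

69300 m³/h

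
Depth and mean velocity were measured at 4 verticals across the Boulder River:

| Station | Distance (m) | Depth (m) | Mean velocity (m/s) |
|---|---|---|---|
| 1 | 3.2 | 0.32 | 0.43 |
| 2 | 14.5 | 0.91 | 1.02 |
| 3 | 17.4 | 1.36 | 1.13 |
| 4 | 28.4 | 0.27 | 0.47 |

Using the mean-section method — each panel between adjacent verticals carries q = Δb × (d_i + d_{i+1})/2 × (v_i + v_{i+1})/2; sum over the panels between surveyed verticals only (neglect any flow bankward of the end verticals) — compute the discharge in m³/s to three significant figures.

Panel 1-2: Δb = 11.3 m, d̄ = (0.32+0.91)/2 = 0.615, v̄ = (0.43+1.02)/2 = 0.725 → q = 11.3×0.615×0.725 = 5.038 m³/s
Panel 2-3: Δb = 2.9 m, d̄ = (0.91+1.36)/2 = 1.135, v̄ = (1.02+1.13)/2 = 1.075 → q = 2.9×1.135×1.075 = 3.538 m³/s
Panel 3-4: Δb = 11 m, d̄ = (1.36+0.27)/2 = 0.815, v̄ = (1.13+0.47)/2 = 0.8 → q = 11×0.815×0.8 = 7.172 m³/s
Q = Σ q = 15.75 m³/s

15.7 m³/s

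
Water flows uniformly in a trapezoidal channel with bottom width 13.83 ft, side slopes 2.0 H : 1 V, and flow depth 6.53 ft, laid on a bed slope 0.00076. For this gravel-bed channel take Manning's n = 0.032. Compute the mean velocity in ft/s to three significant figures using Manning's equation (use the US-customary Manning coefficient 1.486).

3.27 ft/s

A = (b + z·y)·y = (13.83 + 2.0×6.53)×6.53 = 175.6 ft²
P = b + 2y√(1+z²) = 13.83 + 2×6.53×√(1+2.0²) = 43.03 ft
R = A/P = 175.6/43.03 = 4.080 ft
Q = (1.486/n)·A·R^(2/3)·S^(1/2) = (1.486/0.032) × 175.6 × 4.080^(2/3) × 0.00076^(1/2) = 574.0 ft³/s
V = Q/A = 574.0/175.6 = 3.269 ft/s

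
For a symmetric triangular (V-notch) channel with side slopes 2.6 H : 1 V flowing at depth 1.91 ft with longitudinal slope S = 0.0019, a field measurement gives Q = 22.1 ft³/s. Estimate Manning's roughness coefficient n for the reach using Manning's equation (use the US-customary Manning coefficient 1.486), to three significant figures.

0.0257

A = z·y² = 2.6×1.91² = 9.485 ft²
P = 2y√(1+z²) = 2×1.91×√(1+2.6²) = 10.64 ft
R = A/P = 9.485/10.64 = 0.8913 ft
n = (1.486/Q)·A·R^(2/3)·S^(1/2) = (1.486/22.1) × 9.485 × 0.9262 × 0.04359 = 0.02575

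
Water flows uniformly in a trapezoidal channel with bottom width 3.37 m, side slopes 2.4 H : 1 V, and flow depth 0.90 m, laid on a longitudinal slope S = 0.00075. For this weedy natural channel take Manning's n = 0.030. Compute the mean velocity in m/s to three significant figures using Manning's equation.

A = (b + z·y)·y = (3.37 + 2.4×0.90)×0.90 = 4.977 m²
P = b + 2y√(1+z²) = 3.37 + 2×0.90×√(1+2.4²) = 8.050 m
R = A/P = 4.977/8.050 = 0.6183 m
Q = (1/n)·A·R^(2/3)·S^(1/2) = (1/0.030) × 4.977 × 0.6183^(2/3) × 0.00075^(1/2) = 3.297 m³/s
V = Q/A = 3.297/4.977 = 0.6625 m/s

0.663 m/s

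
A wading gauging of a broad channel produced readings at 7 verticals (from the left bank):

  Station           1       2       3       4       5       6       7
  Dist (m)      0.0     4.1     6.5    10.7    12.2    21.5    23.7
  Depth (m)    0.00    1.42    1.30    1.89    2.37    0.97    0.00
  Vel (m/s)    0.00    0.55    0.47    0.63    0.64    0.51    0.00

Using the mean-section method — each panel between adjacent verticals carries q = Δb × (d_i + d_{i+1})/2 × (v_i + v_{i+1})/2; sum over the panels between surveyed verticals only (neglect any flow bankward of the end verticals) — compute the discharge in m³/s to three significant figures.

17.4 m³/s

Panel 1-2: Δb = 4.1 m, d̄ = (0.00+1.42)/2 = 0.71, v̄ = (0.00+0.55)/2 = 0.275 → q = 4.1×0.71×0.275 = 0.8005 m³/s
Panel 2-3: Δb = 2.4 m, d̄ = (1.42+1.30)/2 = 1.36, v̄ = (0.55+0.47)/2 = 0.51 → q = 2.4×1.36×0.51 = 1.665 m³/s
Panel 3-4: Δb = 4.2 m, d̄ = (1.30+1.89)/2 = 1.595, v̄ = (0.47+0.63)/2 = 0.55 → q = 4.2×1.595×0.55 = 3.684 m³/s
Panel 4-5: Δb = 1.5 m, d̄ = (1.89+2.37)/2 = 2.13, v̄ = (0.63+0.64)/2 = 0.635 → q = 1.5×2.13×0.635 = 2.029 m³/s
Panel 5-6: Δb = 9.3 m, d̄ = (2.37+0.97)/2 = 1.67, v̄ = (0.64+0.51)/2 = 0.575 → q = 9.3×1.67×0.575 = 8.930 m³/s
Panel 6-7: Δb = 2.2 m, d̄ = (0.97+0.00)/2 = 0.485, v̄ = (0.51+0.00)/2 = 0.255 → q = 2.2×0.485×0.255 = 0.2721 m³/s
Q = Σ q = 17.38 m³/s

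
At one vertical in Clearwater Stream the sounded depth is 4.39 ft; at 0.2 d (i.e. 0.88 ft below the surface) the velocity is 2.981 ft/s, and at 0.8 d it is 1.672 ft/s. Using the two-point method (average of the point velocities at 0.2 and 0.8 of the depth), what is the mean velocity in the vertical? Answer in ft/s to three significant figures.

v̄ = (2.981 + 1.672) / 2 = 2.327 ft/s

2.33 ft/s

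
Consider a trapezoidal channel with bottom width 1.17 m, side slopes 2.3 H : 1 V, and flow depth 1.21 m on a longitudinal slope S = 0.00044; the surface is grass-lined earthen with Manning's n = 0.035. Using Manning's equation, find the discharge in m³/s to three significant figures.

2.17 m³/s

A = (b + z·y)·y = (1.17 + 2.3×1.21)×1.21 = 4.783 m²
P = b + 2y√(1+z²) = 1.17 + 2×1.21×√(1+2.3²) = 7.239 m
R = A/P = 4.783/7.239 = 0.6607 m
Q = (1/n)·A·R^(2/3)·S^(1/2) = (1/0.035) × 4.783 × 0.6607^(2/3) × 0.00044^(1/2) = 2.175 m³/s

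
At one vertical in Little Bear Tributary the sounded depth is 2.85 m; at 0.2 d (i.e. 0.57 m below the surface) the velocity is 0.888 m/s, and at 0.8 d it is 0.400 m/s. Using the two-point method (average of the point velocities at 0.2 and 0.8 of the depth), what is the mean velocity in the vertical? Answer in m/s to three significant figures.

0.644 m/s

v̄ = (0.888 + 0.400) / 2 = 0.6440 m/s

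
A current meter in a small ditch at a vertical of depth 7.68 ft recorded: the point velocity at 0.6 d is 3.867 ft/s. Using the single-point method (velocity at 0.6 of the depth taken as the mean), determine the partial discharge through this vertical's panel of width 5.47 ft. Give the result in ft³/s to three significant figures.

162 ft³/s

v̄ = v₀.₆ = 3.867 ft/s
q = v̄ × d × w = 3.867 × 7.68 × 5.47 = 162.5 ft³/s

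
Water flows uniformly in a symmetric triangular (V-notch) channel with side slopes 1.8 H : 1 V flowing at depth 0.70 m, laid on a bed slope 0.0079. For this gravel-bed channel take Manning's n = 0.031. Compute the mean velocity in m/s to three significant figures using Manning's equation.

1.30 m/s

A = z·y² = 1.8×0.70² = 0.8820 m²
P = 2y√(1+z²) = 2×0.70×√(1+1.8²) = 2.883 m
R = A/P = 0.8820/2.883 = 0.3060 m
Q = (1/n)·A·R^(2/3)·S^(1/2) = (1/0.031) × 0.8820 × 0.3060^(2/3) × 0.0079^(1/2) = 1.148 m³/s
V = Q/A = 1.148/0.8820 = 1.302 m/s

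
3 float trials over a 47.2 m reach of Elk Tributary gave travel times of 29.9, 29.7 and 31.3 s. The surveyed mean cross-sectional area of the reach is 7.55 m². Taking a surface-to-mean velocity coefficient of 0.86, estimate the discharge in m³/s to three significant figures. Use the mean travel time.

10.1 m³/s

t̄ = (29.9 + 29.7 + 31.3) / 3 = 30.3 s
v_surface = L / t̄ = 47.2 / 30.3 = 1.558 m/s
v_mean = 0.86 × 1.558 = 1.340 m/s
Q = A × v_mean = 7.55 × 1.340 = 10.11 m³/s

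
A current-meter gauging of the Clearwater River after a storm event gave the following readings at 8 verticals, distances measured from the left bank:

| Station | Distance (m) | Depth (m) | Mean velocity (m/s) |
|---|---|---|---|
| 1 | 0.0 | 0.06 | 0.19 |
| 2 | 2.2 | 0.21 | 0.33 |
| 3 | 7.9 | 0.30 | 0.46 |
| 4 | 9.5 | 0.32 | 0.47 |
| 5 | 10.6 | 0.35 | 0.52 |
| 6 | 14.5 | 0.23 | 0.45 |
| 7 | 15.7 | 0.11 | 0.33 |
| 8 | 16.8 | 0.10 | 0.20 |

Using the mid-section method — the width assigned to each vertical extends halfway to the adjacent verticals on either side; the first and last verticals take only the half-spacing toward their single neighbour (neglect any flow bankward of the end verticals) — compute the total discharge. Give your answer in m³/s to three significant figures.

w_1 = (2.2 − 0.0)/2 = 1.1 m; q_1 = 0.19 × 0.06 × 1.1 = 0.01254 m³/s
w_2 = (7.9 − 0.0)/2 = 3.95 m; q_2 = 0.33 × 0.21 × 3.95 = 0.2737 m³/s
w_3 = (9.5 − 2.2)/2 = 3.65 m; q_3 = 0.46 × 0.30 × 3.65 = 0.5037 m³/s
w_4 = (10.6 − 7.9)/2 = 1.35 m; q_4 = 0.47 × 0.32 × 1.35 = 0.2030 m³/s
w_5 = (14.5 − 9.5)/2 = 2.5 m; q_5 = 0.52 × 0.35 × 2.5 = 0.4550 m³/s
w_6 = (15.7 − 10.6)/2 = 2.55 m; q_6 = 0.45 × 0.23 × 2.55 = 0.2639 m³/s
w_7 = (16.8 − 14.5)/2 = 1.15 m; q_7 = 0.33 × 0.11 × 1.15 = 0.04175 m³/s
w_8 = (16.8 − 15.7)/2 = 0.55 m; q_8 = 0.20 × 0.10 × 0.55 = 0.01100 m³/s
Q = Σ qᵢ = 1.765 m³/s

1.76 m³/s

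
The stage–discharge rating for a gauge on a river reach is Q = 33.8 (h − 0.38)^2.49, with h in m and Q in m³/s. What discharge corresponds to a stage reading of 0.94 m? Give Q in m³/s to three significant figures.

7.98 m³/s

Q = 33.8 × (0.94 − 0.38)^2.49 = 33.8 × 0.56^2.49 = 7.978 m³/s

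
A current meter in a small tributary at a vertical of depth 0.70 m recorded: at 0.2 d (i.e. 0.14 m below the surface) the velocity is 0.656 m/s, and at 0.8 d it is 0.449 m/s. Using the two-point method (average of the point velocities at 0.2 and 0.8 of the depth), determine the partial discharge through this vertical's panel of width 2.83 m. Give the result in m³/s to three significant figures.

v̄ = (0.656 + 0.449) / 2 = 0.5525 m/s
q = v̄ × d × w = 0.5525 × 0.70 × 2.83 = 1.095 m³/s

1.09 m³/s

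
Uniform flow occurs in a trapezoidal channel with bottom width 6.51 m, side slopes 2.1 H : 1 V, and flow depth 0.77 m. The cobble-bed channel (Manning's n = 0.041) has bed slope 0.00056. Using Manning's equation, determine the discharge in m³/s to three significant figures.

A = (b + z·y)·y = (6.51 + 2.1×0.77)×0.77 = 6.258 m²
P = b + 2y√(1+z²) = 6.51 + 2×0.77×√(1+2.1²) = 10.09 m
R = A/P = 6.258/10.09 = 0.6201 m
Q = (1/n)·A·R^(2/3)·S^(1/2) = (1/0.041) × 6.258 × 0.6201^(2/3) × 0.00056^(1/2) = 2.626 m³/s

2.63 m³/s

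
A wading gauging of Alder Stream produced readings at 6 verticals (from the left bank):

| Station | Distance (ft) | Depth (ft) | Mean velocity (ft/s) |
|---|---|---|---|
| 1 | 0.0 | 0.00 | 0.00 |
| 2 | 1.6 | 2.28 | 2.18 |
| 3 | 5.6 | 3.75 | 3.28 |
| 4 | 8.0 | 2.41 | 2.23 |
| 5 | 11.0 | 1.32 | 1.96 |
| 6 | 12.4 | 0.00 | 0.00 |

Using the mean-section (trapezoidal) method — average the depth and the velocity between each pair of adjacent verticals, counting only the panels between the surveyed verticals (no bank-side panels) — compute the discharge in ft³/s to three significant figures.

67.9 ft³/s

Panel 1-2: Δb = 1.6 ft, d̄ = (0.00+2.28)/2 = 1.14, v̄ = (0.00+2.18)/2 = 1.09 → q = 1.6×1.14×1.09 = 1.988 ft³/s
Panel 2-3: Δb = 4 ft, d̄ = (2.28+3.75)/2 = 3.015, v̄ = (2.18+3.28)/2 = 2.73 → q = 4×3.015×2.73 = 32.92 ft³/s
Panel 3-4: Δb = 2.4 ft, d̄ = (3.75+2.41)/2 = 3.08, v̄ = (3.28+2.23)/2 = 2.755 → q = 2.4×3.08×2.755 = 20.36 ft³/s
Panel 4-5: Δb = 3 ft, d̄ = (2.41+1.32)/2 = 1.865, v̄ = (2.23+1.96)/2 = 2.095 → q = 3×1.865×2.095 = 11.72 ft³/s
Panel 5-6: Δb = 1.4 ft, d̄ = (1.32+0.00)/2 = 0.66, v̄ = (1.96+0.00)/2 = 0.98 → q = 1.4×0.66×0.98 = 0.9055 ft³/s
Q = Σ q = 67.90 ft³/s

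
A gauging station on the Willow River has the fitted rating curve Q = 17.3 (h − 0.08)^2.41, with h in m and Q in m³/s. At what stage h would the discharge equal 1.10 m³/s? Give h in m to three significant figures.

0.399 m

h − h₀ = (Q/C)^(1/b) = (1.10/17.3)^(1/2.41) = 0.3188 m
h = 0.08 + 0.3188 = 0.3988 m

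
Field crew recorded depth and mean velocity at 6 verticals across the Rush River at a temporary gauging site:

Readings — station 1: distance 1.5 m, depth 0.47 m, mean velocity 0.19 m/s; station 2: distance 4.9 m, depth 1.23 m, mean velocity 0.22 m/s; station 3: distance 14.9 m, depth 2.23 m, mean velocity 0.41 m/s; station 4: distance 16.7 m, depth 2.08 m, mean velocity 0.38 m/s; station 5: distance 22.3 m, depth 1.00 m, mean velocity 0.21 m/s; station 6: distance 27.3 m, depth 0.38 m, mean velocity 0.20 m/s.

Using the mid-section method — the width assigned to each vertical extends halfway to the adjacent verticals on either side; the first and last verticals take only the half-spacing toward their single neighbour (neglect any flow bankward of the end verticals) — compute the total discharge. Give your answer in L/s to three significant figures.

11600 L/s

w_1 = (4.9 − 1.5)/2 = 1.7 m; q_1 = 0.19 × 0.47 × 1.7 = 0.1518 m³/s
w_2 = (14.9 − 1.5)/2 = 6.7 m; q_2 = 0.22 × 1.23 × 6.7 = 1.813 m³/s
w_3 = (16.7 − 4.9)/2 = 5.9 m; q_3 = 0.41 × 2.23 × 5.9 = 5.394 m³/s
w_4 = (22.3 − 14.9)/2 = 3.7 m; q_4 = 0.38 × 2.08 × 3.7 = 2.924 m³/s
w_5 = (27.3 − 16.7)/2 = 5.3 m; q_5 = 0.21 × 1.00 × 5.3 = 1.113 m³/s
w_6 = (27.3 − 22.3)/2 = 2.5 m; q_6 = 0.20 × 0.38 × 2.5 = 0.1900 m³/s
Q = Σ qᵢ = 11.59 m³/s
= 11.59 × 1000 = 11590 L/s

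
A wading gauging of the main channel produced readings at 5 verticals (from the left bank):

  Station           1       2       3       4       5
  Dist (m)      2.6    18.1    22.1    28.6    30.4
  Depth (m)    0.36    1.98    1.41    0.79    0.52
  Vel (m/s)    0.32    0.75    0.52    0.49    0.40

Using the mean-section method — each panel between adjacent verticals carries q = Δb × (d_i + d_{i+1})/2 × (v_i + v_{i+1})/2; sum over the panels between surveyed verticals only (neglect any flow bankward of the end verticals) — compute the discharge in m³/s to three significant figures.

Panel 1-2: Δb = 15.5 m, d̄ = (0.36+1.98)/2 = 1.17, v̄ = (0.32+0.75)/2 = 0.535 → q = 15.5×1.17×0.535 = 9.702 m³/s
Panel 2-3: Δb = 4 m, d̄ = (1.98+1.41)/2 = 1.695, v̄ = (0.75+0.52)/2 = 0.635 → q = 4×1.695×0.635 = 4.305 m³/s
Panel 3-4: Δb = 6.5 m, d̄ = (1.41+0.79)/2 = 1.1, v̄ = (0.52+0.49)/2 = 0.505 → q = 6.5×1.1×0.505 = 3.611 m³/s
Panel 4-5: Δb = 1.8 m, d̄ = (0.79+0.52)/2 = 0.655, v̄ = (0.49+0.40)/2 = 0.445 → q = 1.8×0.655×0.445 = 0.5247 m³/s
Q = Σ q = 18.14 m³/s

18.1 m³/s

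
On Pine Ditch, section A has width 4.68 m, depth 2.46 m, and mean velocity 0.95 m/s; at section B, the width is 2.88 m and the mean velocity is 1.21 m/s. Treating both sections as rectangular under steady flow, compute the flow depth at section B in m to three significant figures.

3.14 m

Q = A₁V₁ = (4.68×2.46) × 0.95 = 10.94 m³/s
d₂ = Q/(b₂ V₂) = 10.94/(2.88×1.21) = 3.139 m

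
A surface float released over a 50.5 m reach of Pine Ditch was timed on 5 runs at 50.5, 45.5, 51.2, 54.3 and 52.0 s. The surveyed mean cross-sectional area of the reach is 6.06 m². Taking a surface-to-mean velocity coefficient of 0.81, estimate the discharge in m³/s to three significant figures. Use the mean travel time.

t̄ = (50.5 + 45.5 + 51.2 + 54.3 + 52.0) / 5 = 50.7 s
v_surface = L / t̄ = 50.5 / 50.7 = 0.9961 m/s
v_mean = 0.81 × 0.9961 = 0.8068 m/s
Q = A × v_mean = 6.06 × 0.8068 = 4.889 m³/s

4.89 m³/s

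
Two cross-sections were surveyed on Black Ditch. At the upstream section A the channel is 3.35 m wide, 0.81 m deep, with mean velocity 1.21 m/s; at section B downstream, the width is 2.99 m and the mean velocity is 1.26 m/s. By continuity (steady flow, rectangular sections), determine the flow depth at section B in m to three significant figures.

Q = A₁V₁ = (3.35×0.81) × 1.21 = 3.283 m³/s
d₂ = Q/(b₂ V₂) = 3.283/(2.99×1.26) = 0.8715 m

0.872 m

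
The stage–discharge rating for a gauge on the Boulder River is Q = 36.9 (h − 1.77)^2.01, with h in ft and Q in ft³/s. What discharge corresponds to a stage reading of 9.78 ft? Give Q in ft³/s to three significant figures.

2420 ft³/s

Q = 36.9 × (9.78 − 1.77)^2.01 = 36.9 × 8.01^2.01 = 2417 ft³/s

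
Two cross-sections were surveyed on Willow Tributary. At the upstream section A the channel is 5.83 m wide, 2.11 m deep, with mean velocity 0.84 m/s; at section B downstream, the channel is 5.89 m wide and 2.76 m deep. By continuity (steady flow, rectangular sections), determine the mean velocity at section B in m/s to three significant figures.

0.636 m/s

Q = A₁V₁ = (5.83×2.11) × 0.84 = 10.33 m³/s
A₂ = 5.89 × 2.76 = 16.26 m²
V₂ = Q/A₂ = 10.33/16.26 = 0.6356 m/s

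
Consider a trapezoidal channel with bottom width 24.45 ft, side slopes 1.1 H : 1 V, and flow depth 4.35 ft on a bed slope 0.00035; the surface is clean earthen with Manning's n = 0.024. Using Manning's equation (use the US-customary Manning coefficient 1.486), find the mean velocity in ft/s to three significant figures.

2.62 ft/s

A = (b + z·y)·y = (24.45 + 1.1×4.35)×4.35 = 127.2 ft²
P = b + 2y√(1+z²) = 24.45 + 2×4.35×√(1+1.1²) = 37.38 ft
R = A/P = 127.2/37.38 = 3.402 ft
Q = (1.486/n)·A·R^(2/3)·S^(1/2) = (1.486/0.024) × 127.2 × 3.402^(2/3) × 0.00035^(1/2) = 333.2 ft³/s
V = Q/A = 333.2/127.2 = 2.620 ft/s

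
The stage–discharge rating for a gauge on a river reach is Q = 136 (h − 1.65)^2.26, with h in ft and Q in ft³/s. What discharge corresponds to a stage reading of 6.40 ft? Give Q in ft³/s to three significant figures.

Q = 136 × (6.40 − 1.65)^2.26 = 136 × 4.75^2.26 = 4601 ft³/s

4600 ft³/s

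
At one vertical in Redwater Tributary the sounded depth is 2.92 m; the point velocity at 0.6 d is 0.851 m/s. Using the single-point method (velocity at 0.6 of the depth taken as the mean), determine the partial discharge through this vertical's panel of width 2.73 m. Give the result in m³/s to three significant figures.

6.78 m³/s

v̄ = v₀.₆ = 0.851 m/s
q = v̄ × d × w = 0.8510 × 2.92 × 2.73 = 6.784 m³/s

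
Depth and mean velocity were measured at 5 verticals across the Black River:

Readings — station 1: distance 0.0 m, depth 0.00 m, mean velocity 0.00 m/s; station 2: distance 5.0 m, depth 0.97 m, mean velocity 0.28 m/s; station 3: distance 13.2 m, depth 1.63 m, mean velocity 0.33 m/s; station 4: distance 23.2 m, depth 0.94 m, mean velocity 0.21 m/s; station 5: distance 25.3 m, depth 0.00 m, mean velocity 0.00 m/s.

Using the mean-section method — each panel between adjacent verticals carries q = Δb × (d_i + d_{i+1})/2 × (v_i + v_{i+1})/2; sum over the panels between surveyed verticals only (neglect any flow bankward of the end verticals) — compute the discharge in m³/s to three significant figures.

7.16 m³/s

Panel 1-2: Δb = 5 m, d̄ = (0.00+0.97)/2 = 0.485, v̄ = (0.00+0.28)/2 = 0.14 → q = 5×0.485×0.14 = 0.3395 m³/s
Panel 2-3: Δb = 8.2 m, d̄ = (0.97+1.63)/2 = 1.3, v̄ = (0.28+0.33)/2 = 0.305 → q = 8.2×1.3×0.305 = 3.251 m³/s
Panel 3-4: Δb = 10 m, d̄ = (1.63+0.94)/2 = 1.285, v̄ = (0.33+0.21)/2 = 0.27 → q = 10×1.285×0.27 = 3.470 m³/s
Panel 4-5: Δb = 2.1 m, d̄ = (0.94+0.00)/2 = 0.47, v̄ = (0.21+0.00)/2 = 0.105 → q = 2.1×0.47×0.105 = 0.1036 m³/s
Q = Σ q = 7.164 m³/s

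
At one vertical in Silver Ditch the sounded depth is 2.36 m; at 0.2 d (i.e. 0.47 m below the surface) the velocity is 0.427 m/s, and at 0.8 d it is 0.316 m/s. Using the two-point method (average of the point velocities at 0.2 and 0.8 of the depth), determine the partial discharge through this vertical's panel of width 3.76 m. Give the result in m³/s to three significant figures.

3.30 m³/s

v̄ = (0.427 + 0.316) / 2 = 0.3715 m/s
q = v̄ × d × w = 0.3715 × 2.36 × 3.76 = 3.297 m³/s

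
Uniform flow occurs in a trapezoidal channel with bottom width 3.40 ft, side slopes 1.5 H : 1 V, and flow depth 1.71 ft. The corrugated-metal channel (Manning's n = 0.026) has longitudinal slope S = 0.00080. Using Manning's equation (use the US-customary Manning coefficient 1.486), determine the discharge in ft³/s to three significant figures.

17.2 ft³/s

A = (b + z·y)·y = (3.40 + 1.5×1.71)×1.71 = 10.20 ft²
P = b + 2y√(1+z²) = 3.40 + 2×1.71×√(1+1.5²) = 9.565 ft
R = A/P = 10.20/9.565 = 1.066 ft
Q = (1.486/n)·A·R^(2/3)·S^(1/2) = (1.486/0.026) × 10.20 × 1.066^(2/3) × 0.00080^(1/2) = 17.21 ft³/s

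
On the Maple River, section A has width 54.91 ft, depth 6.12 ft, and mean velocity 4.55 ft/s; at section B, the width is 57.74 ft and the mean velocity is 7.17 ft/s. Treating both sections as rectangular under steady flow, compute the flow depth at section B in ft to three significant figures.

Q = A₁V₁ = (54.91×6.12) × 4.55 = 1529 ft³/s
d₂ = Q/(b₂ V₂) = 1529/(57.74×7.17) = 3.693 ft

3.69 ft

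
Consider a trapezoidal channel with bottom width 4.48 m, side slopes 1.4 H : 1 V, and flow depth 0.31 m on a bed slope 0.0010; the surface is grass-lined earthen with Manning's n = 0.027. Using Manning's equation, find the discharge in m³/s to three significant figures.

0.754 m³/s

A = (b + z·y)·y = (4.48 + 1.4×0.31)×0.31 = 1.523 m²
P = b + 2y√(1+z²) = 4.48 + 2×0.31×√(1+1.4²) = 5.547 m
R = A/P = 1.523/5.547 = 0.2746 m
Q = (1/n)·A·R^(2/3)·S^(1/2) = (1/0.027) × 1.523 × 0.2746^(2/3) × 0.0010^(1/2) = 0.7538 m³/s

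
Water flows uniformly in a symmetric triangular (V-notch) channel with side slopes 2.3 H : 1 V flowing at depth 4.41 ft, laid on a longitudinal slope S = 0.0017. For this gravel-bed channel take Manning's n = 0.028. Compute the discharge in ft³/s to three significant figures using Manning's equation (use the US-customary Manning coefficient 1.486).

157 ft³/s

A = z·y² = 2.3×4.41² = 44.73 ft²
P = 2y√(1+z²) = 2×4.41×√(1+2.3²) = 22.12 ft
R = A/P = 44.73/22.12 = 2.022 ft
Q = (1.486/n)·A·R^(2/3)·S^(1/2) = (1.486/0.028) × 44.73 × 2.022^(2/3) × 0.0017^(1/2) = 156.5 ft³/s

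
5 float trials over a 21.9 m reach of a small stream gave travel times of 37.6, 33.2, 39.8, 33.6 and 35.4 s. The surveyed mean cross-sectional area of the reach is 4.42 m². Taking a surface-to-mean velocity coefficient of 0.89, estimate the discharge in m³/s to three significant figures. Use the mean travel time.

t̄ = (37.6 + 33.2 + 39.8 + 33.6 + 35.4) / 5 = 35.92 s
v_surface = L / t̄ = 21.9 / 35.92 = 0.6097 m/s
v_mean = 0.89 × 0.6097 = 0.5426 m/s
Q = A × v_mean = 4.42 × 0.5426 = 2.398 m³/s

2.40 m³/s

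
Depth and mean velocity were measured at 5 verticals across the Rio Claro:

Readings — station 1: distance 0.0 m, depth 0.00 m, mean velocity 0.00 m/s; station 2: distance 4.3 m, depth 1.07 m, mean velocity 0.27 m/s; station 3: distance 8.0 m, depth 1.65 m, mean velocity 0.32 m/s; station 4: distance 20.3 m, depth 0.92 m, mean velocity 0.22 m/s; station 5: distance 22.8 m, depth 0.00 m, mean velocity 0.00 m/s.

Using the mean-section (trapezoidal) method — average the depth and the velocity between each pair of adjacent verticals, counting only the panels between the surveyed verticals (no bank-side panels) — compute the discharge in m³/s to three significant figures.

6.19 m³/s

Panel 1-2: Δb = 4.3 m, d̄ = (0.00+1.07)/2 = 0.535, v̄ = (0.00+0.27)/2 = 0.135 → q = 4.3×0.535×0.135 = 0.3106 m³/s
Panel 2-3: Δb = 3.7 m, d̄ = (1.07+1.65)/2 = 1.36, v̄ = (0.27+0.32)/2 = 0.295 → q = 3.7×1.36×0.295 = 1.484 m³/s
Panel 3-4: Δb = 12.3 m, d̄ = (1.65+0.92)/2 = 1.285, v̄ = (0.32+0.22)/2 = 0.27 → q = 12.3×1.285×0.27 = 4.267 m³/s
Panel 4-5: Δb = 2.5 m, d̄ = (0.92+0.00)/2 = 0.46, v̄ = (0.22+0.00)/2 = 0.11 → q = 2.5×0.46×0.11 = 0.1265 m³/s
Q = Σ q = 6.189 m³/s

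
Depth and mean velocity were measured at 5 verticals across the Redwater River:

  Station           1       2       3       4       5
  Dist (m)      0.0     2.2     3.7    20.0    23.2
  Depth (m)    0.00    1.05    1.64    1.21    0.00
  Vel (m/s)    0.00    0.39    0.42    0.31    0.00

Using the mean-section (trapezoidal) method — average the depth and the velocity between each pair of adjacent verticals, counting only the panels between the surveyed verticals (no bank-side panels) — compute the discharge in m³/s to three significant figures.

9.82 m³/s

Panel 1-2: Δb = 2.2 m, d̄ = (0.00+1.05)/2 = 0.525, v̄ = (0.00+0.39)/2 = 0.195 → q = 2.2×0.525×0.195 = 0.2252 m³/s
Panel 2-3: Δb = 1.5 m, d̄ = (1.05+1.64)/2 = 1.345, v̄ = (0.39+0.42)/2 = 0.405 → q = 1.5×1.345×0.405 = 0.8171 m³/s
Panel 3-4: Δb = 16.3 m, d̄ = (1.64+1.21)/2 = 1.425, v̄ = (0.42+0.31)/2 = 0.365 → q = 16.3×1.425×0.365 = 8.478 m³/s
Panel 4-5: Δb = 3.2 m, d̄ = (1.21+0.00)/2 = 0.605, v̄ = (0.31+0.00)/2 = 0.155 → q = 3.2×0.605×0.155 = 0.3001 m³/s
Q = Σ q = 9.820 m³/s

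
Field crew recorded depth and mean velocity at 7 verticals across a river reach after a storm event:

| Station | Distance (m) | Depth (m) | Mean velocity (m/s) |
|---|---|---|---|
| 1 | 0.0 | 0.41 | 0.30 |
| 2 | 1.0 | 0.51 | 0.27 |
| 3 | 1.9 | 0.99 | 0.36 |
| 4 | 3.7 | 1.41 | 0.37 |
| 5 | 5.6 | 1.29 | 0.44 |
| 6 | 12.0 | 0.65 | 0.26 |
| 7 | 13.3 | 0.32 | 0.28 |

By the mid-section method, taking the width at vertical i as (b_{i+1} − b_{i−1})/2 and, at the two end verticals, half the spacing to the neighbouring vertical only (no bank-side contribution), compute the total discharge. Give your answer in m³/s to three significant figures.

w_1 = (1.0 − 0.0)/2 = 0.5 m; q_1 = 0.30 × 0.41 × 0.5 = 0.06150 m³/s
w_2 = (1.9 − 0.0)/2 = 0.95 m; q_2 = 0.27 × 0.51 × 0.95 = 0.1308 m³/s
w_3 = (3.7 − 1.0)/2 = 1.35 m; q_3 = 0.36 × 0.99 × 1.35 = 0.4811 m³/s
w_4 = (5.6 − 1.9)/2 = 1.85 m; q_4 = 0.37 × 1.41 × 1.85 = 0.9651 m³/s
w_5 = (12.0 − 3.7)/2 = 4.15 m; q_5 = 0.44 × 1.29 × 4.15 = 2.356 m³/s
w_6 = (13.3 − 5.6)/2 = 3.85 m; q_6 = 0.26 × 0.65 × 3.85 = 0.6507 m³/s
w_7 = (13.3 − 12.0)/2 = 0.65 m; q_7 = 0.28 × 0.32 × 0.65 = 0.05824 m³/s
Q = Σ qᵢ = 4.703 m³/s

4.70 m³/s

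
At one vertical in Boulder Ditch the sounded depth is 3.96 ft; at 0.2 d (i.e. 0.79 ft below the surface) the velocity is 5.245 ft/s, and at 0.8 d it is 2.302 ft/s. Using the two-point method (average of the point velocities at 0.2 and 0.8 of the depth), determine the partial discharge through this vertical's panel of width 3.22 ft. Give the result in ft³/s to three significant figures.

v̄ = (5.245 + 2.302) / 2 = 3.774 ft/s
q = v̄ × d × w = 3.774 × 3.96 × 3.22 = 48.12 ft³/s

48.1 ft³/s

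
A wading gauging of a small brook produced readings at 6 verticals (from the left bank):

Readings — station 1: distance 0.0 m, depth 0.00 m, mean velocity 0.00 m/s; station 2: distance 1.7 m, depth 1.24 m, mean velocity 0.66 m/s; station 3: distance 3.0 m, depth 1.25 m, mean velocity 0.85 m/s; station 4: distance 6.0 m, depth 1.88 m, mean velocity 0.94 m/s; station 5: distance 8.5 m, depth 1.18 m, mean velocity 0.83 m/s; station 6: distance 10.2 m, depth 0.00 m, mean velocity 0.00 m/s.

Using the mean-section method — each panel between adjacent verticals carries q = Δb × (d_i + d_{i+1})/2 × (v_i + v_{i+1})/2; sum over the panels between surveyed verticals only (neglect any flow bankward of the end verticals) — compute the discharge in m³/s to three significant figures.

Panel 1-2: Δb = 1.7 m, d̄ = (0.00+1.24)/2 = 0.62, v̄ = (0.00+0.66)/2 = 0.33 → q = 1.7×0.62×0.33 = 0.3478 m³/s
Panel 2-3: Δb = 1.3 m, d̄ = (1.24+1.25)/2 = 1.245, v̄ = (0.66+0.85)/2 = 0.755 → q = 1.3×1.245×0.755 = 1.222 m³/s
Panel 3-4: Δb = 3 m, d̄ = (1.25+1.88)/2 = 1.565, v̄ = (0.85+0.94)/2 = 0.895 → q = 3×1.565×0.895 = 4.202 m³/s
Panel 4-5: Δb = 2.5 m, d̄ = (1.88+1.18)/2 = 1.53, v̄ = (0.94+0.83)/2 = 0.885 → q = 2.5×1.53×0.885 = 3.385 m³/s
Panel 5-6: Δb = 1.7 m, d̄ = (1.18+0.00)/2 = 0.59, v̄ = (0.83+0.00)/2 = 0.415 → q = 1.7×0.59×0.415 = 0.4162 m³/s
Q = Σ q = 9.573 m³/s

9.57 m³/s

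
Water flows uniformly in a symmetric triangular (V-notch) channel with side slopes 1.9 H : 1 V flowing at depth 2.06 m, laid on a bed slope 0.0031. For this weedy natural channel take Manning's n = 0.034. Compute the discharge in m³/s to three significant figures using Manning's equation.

12.4 m³/s

A = z·y² = 1.9×2.06² = 8.063 m²
P = 2y√(1+z²) = 2×2.06×√(1+1.9²) = 8.846 m
R = A/P = 8.063/8.846 = 0.9115 m
Q = (1/n)·A·R^(2/3)·S^(1/2) = (1/0.034) × 8.063 × 0.9115^(2/3) × 0.0031^(1/2) = 12.41 m³/s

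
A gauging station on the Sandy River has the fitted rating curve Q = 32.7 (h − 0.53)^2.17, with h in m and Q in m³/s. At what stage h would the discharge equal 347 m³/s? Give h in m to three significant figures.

3.50 m

h − h₀ = (Q/C)^(1/b) = (347/32.7)^(1/2.17) = 2.970 m
h = 0.53 + 2.970 = 3.500 m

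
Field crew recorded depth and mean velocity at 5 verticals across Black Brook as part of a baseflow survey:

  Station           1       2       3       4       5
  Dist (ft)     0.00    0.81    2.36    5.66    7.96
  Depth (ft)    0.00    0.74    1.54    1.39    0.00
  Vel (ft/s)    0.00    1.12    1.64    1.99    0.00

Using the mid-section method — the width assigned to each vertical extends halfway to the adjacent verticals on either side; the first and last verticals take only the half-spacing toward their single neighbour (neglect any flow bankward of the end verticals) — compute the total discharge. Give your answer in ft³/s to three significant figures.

w_2 = (2.36 − 0.00)/2 = 1.18 ft; q_2 = 1.12 × 0.74 × 1.18 = 0.9780 ft³/s
w_3 = (5.66 − 0.81)/2 = 2.425 ft; q_3 = 1.64 × 1.54 × 2.425 = 6.125 ft³/s
w_4 = (7.96 − 2.36)/2 = 2.8 ft; q_4 = 1.99 × 1.39 × 2.8 = 7.745 ft³/s
Stations 1, 5 contribute zero (depth or velocity is 0).
Q = Σ qᵢ = 14.85 ft³/s

14.8 ft³/s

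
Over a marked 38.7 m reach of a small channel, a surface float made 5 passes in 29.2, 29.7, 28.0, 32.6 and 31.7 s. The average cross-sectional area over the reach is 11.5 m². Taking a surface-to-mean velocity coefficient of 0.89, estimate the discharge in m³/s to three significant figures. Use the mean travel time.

13.1 m³/s

t̄ = (29.2 + 29.7 + 28.0 + 32.6 + 31.7) / 5 = 30.24 s
v_surface = L / t̄ = 38.7 / 30.24 = 1.280 m/s
v_mean = 0.89 × 1.280 = 1.139 m/s
Q = A × v_mean = 11.5 × 1.139 = 13.10 m³/s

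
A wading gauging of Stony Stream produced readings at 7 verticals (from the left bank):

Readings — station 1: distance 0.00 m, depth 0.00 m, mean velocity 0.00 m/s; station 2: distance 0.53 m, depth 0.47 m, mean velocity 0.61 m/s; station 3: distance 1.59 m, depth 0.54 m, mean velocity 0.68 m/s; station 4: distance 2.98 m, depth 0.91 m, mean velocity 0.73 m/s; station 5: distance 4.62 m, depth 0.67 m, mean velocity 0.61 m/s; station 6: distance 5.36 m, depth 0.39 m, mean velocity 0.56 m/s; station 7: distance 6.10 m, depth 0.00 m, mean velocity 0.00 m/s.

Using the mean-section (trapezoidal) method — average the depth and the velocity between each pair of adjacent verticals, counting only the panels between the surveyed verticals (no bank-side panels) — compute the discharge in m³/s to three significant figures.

2.23 m³/s

Panel 1-2: Δb = 0.53 m, d̄ = (0.00+0.47)/2 = 0.235, v̄ = (0.00+0.61)/2 = 0.305 → q = 0.53×0.235×0.305 = 0.03799 m³/s
Panel 2-3: Δb = 1.06 m, d̄ = (0.47+0.54)/2 = 0.505, v̄ = (0.61+0.68)/2 = 0.645 → q = 1.06×0.505×0.645 = 0.3453 m³/s
Panel 3-4: Δb = 1.39 m, d̄ = (0.54+0.91)/2 = 0.725, v̄ = (0.68+0.73)/2 = 0.705 → q = 1.39×0.725×0.705 = 0.7105 m³/s
Panel 4-5: Δb = 1.64 m, d̄ = (0.91+0.67)/2 = 0.79, v̄ = (0.73+0.61)/2 = 0.67 → q = 1.64×0.79×0.67 = 0.8681 m³/s
Panel 5-6: Δb = 0.74 m, d̄ = (0.67+0.39)/2 = 0.53, v̄ = (0.61+0.56)/2 = 0.585 → q = 0.74×0.53×0.585 = 0.2294 m³/s
Panel 6-7: Δb = 0.74 m, d̄ = (0.39+0.00)/2 = 0.195, v̄ = (0.56+0.00)/2 = 0.28 → q = 0.74×0.195×0.28 = 0.04040 m³/s
Q = Σ q = 2.232 m³/s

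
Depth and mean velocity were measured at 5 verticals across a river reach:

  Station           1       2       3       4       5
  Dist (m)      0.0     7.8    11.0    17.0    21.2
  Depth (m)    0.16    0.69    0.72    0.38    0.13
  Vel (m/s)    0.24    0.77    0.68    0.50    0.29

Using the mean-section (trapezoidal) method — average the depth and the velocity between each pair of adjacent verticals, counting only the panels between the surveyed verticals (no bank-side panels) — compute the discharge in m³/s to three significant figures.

5.68 m³/s

Panel 1-2: Δb = 7.8 m, d̄ = (0.16+0.69)/2 = 0.425, v̄ = (0.24+0.77)/2 = 0.505 → q = 7.8×0.425×0.505 = 1.674 m³/s
Panel 2-3: Δb = 3.2 m, d̄ = (0.69+0.72)/2 = 0.705, v̄ = (0.77+0.68)/2 = 0.725 → q = 3.2×0.705×0.725 = 1.636 m³/s
Panel 3-4: Δb = 6 m, d̄ = (0.72+0.38)/2 = 0.55, v̄ = (0.68+0.50)/2 = 0.59 → q = 6×0.55×0.59 = 1.947 m³/s
Panel 4-5: Δb = 4.2 m, d̄ = (0.38+0.13)/2 = 0.255, v̄ = (0.50+0.29)/2 = 0.395 → q = 4.2×0.255×0.395 = 0.4230 m³/s
Q = Σ q = 5.680 m³/s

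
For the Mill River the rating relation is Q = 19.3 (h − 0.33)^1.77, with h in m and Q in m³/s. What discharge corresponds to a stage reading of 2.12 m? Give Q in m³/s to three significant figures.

54.1 m³/s

Q = 19.3 × (2.12 − 0.33)^1.77 = 19.3 × 1.79^1.77 = 54.09 m³/s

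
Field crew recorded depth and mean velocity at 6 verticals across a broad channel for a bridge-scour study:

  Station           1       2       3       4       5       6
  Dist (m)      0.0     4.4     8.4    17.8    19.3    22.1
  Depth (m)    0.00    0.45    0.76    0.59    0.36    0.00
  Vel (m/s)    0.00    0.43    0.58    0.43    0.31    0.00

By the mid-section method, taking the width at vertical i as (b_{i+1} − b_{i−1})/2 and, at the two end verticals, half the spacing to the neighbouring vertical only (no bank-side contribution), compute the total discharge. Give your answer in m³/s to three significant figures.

5.39 m³/s

w_2 = (8.4 − 0.0)/2 = 4.2 m; q_2 = 0.43 × 0.45 × 4.2 = 0.8127 m³/s
w_3 = (17.8 − 4.4)/2 = 6.7 m; q_3 = 0.58 × 0.76 × 6.7 = 2.953 m³/s
w_4 = (19.3 − 8.4)/2 = 5.45 m; q_4 = 0.43 × 0.59 × 5.45 = 1.383 m³/s
w_5 = (22.1 − 17.8)/2 = 2.15 m; q_5 = 0.31 × 0.36 × 2.15 = 0.2399 m³/s
Stations 1, 6 contribute zero (depth or velocity is 0).
Q = Σ qᵢ = 5.389 m³/s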